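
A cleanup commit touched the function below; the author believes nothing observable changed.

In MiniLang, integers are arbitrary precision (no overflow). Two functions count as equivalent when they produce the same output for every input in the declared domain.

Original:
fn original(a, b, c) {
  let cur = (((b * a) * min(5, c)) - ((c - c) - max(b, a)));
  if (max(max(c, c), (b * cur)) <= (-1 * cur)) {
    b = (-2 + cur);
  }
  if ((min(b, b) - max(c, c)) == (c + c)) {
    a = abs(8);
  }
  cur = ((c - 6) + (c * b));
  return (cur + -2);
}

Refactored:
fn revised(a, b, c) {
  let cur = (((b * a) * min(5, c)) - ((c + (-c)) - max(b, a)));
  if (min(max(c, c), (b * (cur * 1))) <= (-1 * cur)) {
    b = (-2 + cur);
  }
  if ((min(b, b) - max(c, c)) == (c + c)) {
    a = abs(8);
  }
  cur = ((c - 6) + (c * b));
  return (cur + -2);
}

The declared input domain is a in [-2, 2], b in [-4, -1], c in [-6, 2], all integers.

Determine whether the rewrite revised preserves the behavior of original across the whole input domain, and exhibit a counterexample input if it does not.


The rewrite breaks on a=-2, b=-4, c=-6, where the results are 10 and 298.
original: cur becomes -50; next (max(max(c, c), (b * cur)) <= (-1 * cur)) evaluates to false; next ((min(b, b) - max(c, c)) == (c + c)) evaluates to false; next cur becomes 12; next final value 10
revised: cur becomes -50; next (min(max(c, c), (b * (cur * 1))) <= (-1 * cur)) evaluates to true; next b becomes -52; next ((min(b, b) - max(c, c)) == (c + c)) evaluates to false; next cur becomes 300; next final value 298
verdict: not equivalent; witness: a=-2, b=-4, c=-6


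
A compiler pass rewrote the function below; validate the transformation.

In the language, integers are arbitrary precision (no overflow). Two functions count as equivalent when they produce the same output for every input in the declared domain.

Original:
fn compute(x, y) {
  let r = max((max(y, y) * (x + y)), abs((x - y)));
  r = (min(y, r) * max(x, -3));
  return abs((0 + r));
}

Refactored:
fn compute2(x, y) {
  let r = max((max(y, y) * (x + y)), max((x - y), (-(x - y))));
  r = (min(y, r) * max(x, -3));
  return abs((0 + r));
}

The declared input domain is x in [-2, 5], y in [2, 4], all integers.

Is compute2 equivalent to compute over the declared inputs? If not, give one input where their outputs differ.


Side by side, the visible changes include: min/max/abs usage differs, and arithmetic usage differs.
As a probe, take x=2, y=3: compute runs r=15, then r=6, then returns 6; compute2 runs r=15, then r=6, then returns 6; both end at 6.
Across all 24 domain points the two functions coincide.
verdict: equivalent


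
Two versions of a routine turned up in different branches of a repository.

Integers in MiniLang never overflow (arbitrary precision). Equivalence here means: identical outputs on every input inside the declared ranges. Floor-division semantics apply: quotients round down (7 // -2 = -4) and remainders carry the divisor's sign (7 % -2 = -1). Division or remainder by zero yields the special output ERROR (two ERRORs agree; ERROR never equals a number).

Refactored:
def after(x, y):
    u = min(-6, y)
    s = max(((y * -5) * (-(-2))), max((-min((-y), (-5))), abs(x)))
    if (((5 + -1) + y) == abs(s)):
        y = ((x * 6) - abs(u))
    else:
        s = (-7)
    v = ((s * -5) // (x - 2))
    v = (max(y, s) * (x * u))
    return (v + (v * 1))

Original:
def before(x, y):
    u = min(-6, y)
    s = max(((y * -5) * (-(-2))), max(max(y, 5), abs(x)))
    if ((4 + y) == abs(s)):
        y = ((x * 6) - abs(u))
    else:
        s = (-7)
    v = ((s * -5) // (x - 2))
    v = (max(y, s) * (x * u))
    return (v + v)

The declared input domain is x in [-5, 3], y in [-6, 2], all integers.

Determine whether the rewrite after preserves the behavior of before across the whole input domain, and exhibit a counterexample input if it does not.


Reading the diff, among the changes: arithmetic usage differs, min/max/abs usage differs, constant usage differs.
As a probe, take x=0, y=1: before runs u := -6 | s := 5 | ((4 + y) == abs(s)): true | y := -6 | v := 12 | v := 0 | result 0; after runs u := -6 | s := 5 | (((5 + -1) + y) == abs(s)): true | y := -6 | v := 12 | v := 0 | result 0; both end at 0.
Across all 81 domain points the two functions coincide.
verdict: equivalent


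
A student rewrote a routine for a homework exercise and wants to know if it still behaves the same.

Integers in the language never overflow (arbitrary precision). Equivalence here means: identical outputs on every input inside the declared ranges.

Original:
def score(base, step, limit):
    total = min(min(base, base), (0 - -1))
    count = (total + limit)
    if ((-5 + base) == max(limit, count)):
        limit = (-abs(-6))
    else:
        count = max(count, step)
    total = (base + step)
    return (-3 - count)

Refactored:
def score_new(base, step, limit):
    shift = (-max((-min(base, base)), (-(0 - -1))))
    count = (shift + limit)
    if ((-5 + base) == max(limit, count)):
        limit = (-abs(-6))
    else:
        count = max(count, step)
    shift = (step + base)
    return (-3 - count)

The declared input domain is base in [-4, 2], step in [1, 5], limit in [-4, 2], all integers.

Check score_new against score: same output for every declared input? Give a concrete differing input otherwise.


Reading the diff, among the changes: min/max/abs usage differs, plus local variable names differ.
One worked example (base=1, step=4, limit=-4) — score: total := 1 | count := -3 | ((-5 + base) == max(limit, count)): false | count := 4 | total := 5 | result -7; score_new: shift := 1 | count := -3 | ((-5 + base) == max(limit, count)): false | count := 4 | shift := 5 | result -7; agreement on -7.
Every one of the 245 inputs gives matching results.
verdict: equivalent


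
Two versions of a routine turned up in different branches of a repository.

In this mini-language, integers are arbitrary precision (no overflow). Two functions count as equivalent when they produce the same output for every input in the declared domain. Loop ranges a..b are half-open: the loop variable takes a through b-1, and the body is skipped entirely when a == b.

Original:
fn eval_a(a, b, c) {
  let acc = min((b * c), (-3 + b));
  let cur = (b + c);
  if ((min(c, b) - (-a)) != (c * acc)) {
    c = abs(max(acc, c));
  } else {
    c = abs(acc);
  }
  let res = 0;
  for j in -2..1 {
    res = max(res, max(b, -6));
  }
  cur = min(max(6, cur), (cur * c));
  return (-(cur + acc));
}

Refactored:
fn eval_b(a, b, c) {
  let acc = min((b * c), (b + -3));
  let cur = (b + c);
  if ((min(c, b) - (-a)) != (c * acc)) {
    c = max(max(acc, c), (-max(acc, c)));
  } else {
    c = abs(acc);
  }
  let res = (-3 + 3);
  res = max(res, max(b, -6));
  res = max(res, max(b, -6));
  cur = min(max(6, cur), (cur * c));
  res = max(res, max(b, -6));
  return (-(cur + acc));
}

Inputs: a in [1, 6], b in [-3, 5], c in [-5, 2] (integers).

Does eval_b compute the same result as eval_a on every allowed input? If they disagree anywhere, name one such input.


This is a faithful refactor — min/max/abs usage differs; and constant usage differs; and statement counts differ; and arithmetic usage differs; and loop structure differs; and local variable names differ, but the computed results match everywhere.
One worked example (a=3, b=4, c=-1) — eval_a: acc becomes -4; next cur becomes 3; next ((min(c, b) - (-a)) != (c * acc)) evaluates to true; next c becomes 1; next res becomes 0; next at j=-2:; next res becomes 4; next at j=-1:; next res becomes 4; next at j=0:; next res becomes 4; next cur becomes 3; next final value 1; eval_b: acc becomes -4; next cur becomes 3; next ((min(c, b) - (-a)) != (c * acc)) evaluates to true; next c becomes 1; next res becomes 0; next res becomes 4; next res becomes 4; next cur becomes 3; next res becomes 4; next final value 1; agreement on 1.
Every one of the 432 inputs gives matching results.
verdict: equivalent


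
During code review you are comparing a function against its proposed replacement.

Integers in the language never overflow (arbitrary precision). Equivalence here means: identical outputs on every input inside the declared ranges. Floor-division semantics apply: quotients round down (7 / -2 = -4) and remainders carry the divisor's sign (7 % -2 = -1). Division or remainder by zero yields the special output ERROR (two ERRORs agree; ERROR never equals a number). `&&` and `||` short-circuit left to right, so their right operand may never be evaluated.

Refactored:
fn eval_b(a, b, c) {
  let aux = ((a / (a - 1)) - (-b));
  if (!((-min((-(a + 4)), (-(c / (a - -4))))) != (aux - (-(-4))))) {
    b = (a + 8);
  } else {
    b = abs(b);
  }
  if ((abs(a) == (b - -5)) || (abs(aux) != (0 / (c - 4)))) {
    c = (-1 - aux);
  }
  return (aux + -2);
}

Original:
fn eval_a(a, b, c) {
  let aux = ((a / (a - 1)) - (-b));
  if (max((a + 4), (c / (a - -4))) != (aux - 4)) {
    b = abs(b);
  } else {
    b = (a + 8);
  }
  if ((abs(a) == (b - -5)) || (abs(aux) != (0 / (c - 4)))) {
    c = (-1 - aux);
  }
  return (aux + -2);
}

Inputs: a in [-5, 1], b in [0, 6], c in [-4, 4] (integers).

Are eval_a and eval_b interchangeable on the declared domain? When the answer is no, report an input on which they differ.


This is a faithful refactor — boolean connective usage differs, min/max/abs usage differs, but the computed results match everywhere.
One worked example (a=-2, b=3, c=1) — eval_a: aux=3, then (max((a + 4), (c / (a - -4))) != (aux - 4)) is true, then b=3, then ((abs(a) == (b - -5)) || (abs(aux) != (0 / (c - 4)))) is true, then c=-4, then returns 1; eval_b: aux=3, then (!((-min((-(a + 4)), (-(c / (a - -4))))) != (aux - (-(-4))))) is false, then b=3, then ((abs(a) == (b - -5)) || (abs(aux) != (0 / (c - 4)))) is true, then c=-4, then returns 1; agreement on 1.
An exhaustive pass over the 441 declared inputs shows identical outputs.
verdict: equivalent


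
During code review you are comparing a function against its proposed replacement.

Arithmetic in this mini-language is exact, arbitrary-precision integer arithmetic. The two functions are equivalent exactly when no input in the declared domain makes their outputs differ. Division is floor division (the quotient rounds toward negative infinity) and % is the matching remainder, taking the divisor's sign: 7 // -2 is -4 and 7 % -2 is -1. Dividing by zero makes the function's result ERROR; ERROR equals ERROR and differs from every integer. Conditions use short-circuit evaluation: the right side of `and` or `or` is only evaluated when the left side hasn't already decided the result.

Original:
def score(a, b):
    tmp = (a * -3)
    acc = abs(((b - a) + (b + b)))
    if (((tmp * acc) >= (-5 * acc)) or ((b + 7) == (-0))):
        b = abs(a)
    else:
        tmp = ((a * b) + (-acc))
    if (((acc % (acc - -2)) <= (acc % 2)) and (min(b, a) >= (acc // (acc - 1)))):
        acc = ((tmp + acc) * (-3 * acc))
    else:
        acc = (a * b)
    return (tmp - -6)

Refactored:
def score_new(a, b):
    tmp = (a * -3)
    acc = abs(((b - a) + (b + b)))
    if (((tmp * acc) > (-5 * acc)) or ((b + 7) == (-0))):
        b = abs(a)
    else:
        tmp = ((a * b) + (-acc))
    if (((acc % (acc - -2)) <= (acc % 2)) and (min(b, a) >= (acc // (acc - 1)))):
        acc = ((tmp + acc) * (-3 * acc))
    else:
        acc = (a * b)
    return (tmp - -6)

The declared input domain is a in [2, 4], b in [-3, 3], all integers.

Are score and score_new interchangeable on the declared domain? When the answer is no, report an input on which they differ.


Try a=3, b=1.
score: tmp becomes -9; next acc becomes 0; next (((tmp * acc) >= (-5 * acc)) or ((b + 7) == (-0))) evaluates to true; next b becomes 3; next (((acc % (acc - -2)) <= (acc % 2)) and (min(b, a) >= (acc // (acc - 1)))) evaluates to true; next acc becomes 0; next final value -3
score_new: tmp becomes -9; next acc becomes 0; next (((tmp * acc) > (-5 * acc)) or ((b + 7) == (-0))) evaluates to false; next tmp becomes 3; next (((acc % (acc - -2)) <= (acc % 2)) and (min(b, a) >= (acc // (acc - 1)))) evaluates to true; next acc becomes 0; next final value 9
-3 vs 9 — the two versions disagree here.
verdict: not equivalent; witness: a=3, b=1


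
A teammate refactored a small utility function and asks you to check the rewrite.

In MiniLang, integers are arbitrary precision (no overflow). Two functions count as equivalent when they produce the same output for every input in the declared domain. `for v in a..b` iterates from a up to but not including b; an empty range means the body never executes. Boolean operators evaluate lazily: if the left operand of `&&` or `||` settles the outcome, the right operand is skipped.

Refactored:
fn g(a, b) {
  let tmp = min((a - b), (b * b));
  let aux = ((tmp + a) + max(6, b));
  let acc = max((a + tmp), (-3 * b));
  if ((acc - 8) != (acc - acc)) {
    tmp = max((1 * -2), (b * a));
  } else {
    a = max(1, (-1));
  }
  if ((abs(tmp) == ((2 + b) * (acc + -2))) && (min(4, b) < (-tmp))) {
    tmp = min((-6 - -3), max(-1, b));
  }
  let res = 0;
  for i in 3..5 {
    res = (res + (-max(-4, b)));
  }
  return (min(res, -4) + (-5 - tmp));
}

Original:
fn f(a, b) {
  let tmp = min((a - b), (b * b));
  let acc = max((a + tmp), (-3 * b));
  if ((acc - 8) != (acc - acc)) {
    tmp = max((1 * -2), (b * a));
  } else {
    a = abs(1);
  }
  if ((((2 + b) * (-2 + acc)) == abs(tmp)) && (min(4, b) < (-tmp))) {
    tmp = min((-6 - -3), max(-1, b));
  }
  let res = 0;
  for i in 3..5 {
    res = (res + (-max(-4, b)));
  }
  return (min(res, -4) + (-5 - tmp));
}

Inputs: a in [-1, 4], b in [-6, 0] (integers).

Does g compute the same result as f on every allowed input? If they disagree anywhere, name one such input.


Side by side, the visible changes include: local variable names differ, and constant usage differs, and statement counts differ, and arithmetic usage differs, and min/max/abs usage differs.
As a probe, take a=-1, b=-2: f runs tmp = 1; acc = 6; ((acc - 8) != (acc - acc)) -> true; tmp = 2; ((((2 + b) * (-2 + acc)) == abs(tmp)) && (min(4, b) < (-tmp))) -> false; res = 0; [i=3]; res = 2; [i=4]; res = 4; return -11; g runs tmp = 1; aux = 6; acc = 6; ((acc - 8) != (acc - acc)) -> true; tmp = 2; ((abs(tmp) == ((2 + b) * (acc + -2))) && (min(4, b) < (-tmp))) -> false; res = 0; [i=3]; res = 2; [i=4]; res = 4; return -11; both end at -11.
Across all 42 domain points the two functions coincide.
verdict: equivalent


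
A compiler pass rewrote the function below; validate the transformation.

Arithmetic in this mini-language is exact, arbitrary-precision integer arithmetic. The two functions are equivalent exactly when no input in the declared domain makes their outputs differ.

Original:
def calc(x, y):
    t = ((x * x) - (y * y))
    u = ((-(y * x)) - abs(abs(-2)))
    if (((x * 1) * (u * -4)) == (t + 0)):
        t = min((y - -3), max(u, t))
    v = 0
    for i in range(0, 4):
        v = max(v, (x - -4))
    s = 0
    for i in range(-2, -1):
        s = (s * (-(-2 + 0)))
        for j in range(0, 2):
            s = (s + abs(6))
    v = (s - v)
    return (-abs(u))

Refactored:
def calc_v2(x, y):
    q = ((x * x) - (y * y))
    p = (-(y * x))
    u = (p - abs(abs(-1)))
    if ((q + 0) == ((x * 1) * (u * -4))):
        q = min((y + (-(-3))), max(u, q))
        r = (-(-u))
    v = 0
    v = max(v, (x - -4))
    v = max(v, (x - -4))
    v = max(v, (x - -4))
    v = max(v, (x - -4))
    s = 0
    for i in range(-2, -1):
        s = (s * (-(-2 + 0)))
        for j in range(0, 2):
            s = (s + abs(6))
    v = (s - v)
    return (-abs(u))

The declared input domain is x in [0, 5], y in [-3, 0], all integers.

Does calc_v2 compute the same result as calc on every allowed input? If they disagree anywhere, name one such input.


There is a counterexample at x=0, y=-3: -2 on one side, -1 on the other.
calc: t=-9, then u=-2, then (((x * 1) * (u * -4)) == (t + 0)) is false, then v=0, then (i=0), then v=4, then (i=1), then v=4, then (i=2), then v=4, then (i=3), then v=4, then s=0, then (i=-2), then s=0, then (j=0), then s=6, then (j=1), then s=12, then v=8, then returns -2
calc_v2: q=-9, then p=0, then u=-1, then ((q + 0) == ((x * 1) * (u * -4))) is false, then v=0, then v=4, then v=4, then v=4, then v=4, then s=0, then (i=-2), then s=0, then (j=0), then s=6, then (j=1), then s=12, then v=8, then returns -1
verdict: not equivalent; witness: x=0, y=-3


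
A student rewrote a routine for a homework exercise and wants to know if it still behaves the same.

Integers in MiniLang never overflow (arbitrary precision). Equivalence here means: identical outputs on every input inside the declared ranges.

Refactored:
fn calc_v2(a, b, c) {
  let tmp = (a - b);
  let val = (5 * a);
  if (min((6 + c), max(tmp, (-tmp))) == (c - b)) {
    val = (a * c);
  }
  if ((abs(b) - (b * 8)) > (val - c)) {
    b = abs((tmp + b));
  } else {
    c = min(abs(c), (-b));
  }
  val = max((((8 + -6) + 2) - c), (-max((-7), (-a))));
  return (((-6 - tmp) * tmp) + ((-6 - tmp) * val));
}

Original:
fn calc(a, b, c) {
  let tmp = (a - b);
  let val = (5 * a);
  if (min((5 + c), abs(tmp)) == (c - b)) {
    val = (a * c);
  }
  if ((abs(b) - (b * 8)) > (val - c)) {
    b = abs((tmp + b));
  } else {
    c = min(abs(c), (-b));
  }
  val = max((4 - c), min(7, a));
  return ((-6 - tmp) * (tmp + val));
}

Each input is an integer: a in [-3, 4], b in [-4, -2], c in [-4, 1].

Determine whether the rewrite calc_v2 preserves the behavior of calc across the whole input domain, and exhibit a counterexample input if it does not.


The suspicious edit (`5` became `6`) never changes the result for any input inside the declared domain.
Tracing a=-1, b=-4, c=-1: calc: tmp = 3; val = -5; (min((5 + c), abs(tmp)) == (c - b)) -> true; val = 1; ((abs(b) - (b * 8)) > (val - c)) -> true; b = 1; val = 5; return -72 | calc_v2: tmp = 3; val = -5; (min((6 + c), max(tmp, (-tmp))) == (c - b)) -> true; val = 1; ((abs(b) - (b * 8)) > (val - c)) -> true; b = 1; val = 5; return -72 — matching result -72.
An exhaustive pass over the 144 declared inputs shows identical outputs.
verdict: equivalent


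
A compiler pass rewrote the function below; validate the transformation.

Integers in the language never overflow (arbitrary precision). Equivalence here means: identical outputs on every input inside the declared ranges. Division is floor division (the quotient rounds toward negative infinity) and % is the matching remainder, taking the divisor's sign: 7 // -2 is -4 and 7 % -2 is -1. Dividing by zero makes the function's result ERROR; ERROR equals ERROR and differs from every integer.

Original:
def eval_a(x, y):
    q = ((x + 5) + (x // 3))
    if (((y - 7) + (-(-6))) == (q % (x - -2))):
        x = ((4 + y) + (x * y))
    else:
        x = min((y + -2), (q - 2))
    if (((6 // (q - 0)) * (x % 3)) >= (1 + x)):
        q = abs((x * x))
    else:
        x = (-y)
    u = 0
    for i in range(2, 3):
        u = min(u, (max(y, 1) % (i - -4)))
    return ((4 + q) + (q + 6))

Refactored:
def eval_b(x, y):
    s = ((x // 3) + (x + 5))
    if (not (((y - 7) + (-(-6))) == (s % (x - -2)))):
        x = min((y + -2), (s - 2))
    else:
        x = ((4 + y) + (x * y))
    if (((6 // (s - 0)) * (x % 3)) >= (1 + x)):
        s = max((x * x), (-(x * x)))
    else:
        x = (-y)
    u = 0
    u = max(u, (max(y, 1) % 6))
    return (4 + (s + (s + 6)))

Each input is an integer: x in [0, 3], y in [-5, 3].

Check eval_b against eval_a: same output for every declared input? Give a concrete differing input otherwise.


The suspicious-looking change has no observable effect anywhere in the declared ranges; all 36 inputs agree.
verdict: equivalent


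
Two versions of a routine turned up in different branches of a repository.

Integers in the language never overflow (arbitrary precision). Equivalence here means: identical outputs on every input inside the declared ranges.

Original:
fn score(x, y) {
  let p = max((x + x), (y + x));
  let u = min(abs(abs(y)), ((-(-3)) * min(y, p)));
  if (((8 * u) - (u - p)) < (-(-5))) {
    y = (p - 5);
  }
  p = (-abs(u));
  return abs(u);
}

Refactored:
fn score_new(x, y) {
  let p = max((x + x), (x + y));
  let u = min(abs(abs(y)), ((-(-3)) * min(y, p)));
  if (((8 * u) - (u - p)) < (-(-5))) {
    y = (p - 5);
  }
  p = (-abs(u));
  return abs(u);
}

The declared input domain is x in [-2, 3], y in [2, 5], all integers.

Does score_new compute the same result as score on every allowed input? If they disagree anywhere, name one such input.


Although same computation, different form, 24/24 inputs agree.
verdict: equivalent


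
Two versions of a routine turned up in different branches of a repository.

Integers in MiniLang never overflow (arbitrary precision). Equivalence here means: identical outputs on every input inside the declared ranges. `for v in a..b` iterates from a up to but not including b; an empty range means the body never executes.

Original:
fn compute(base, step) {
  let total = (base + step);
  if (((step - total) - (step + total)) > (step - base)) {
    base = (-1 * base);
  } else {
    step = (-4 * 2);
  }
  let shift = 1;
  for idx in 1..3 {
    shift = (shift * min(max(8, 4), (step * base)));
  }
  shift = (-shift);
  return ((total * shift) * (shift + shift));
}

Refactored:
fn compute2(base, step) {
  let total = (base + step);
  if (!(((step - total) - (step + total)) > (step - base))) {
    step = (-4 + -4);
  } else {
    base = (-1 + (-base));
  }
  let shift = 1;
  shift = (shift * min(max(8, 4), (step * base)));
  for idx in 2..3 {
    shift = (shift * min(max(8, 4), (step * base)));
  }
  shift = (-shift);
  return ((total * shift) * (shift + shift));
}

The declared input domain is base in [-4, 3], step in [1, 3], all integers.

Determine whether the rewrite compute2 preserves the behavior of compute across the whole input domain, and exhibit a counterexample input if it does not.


There is a counterexample at base=-4, step=1: -1536 on one side, -486 on the other.
compute: total := -3 | (((step - total) - (step + total)) > (step - base)): true | base := 4 | shift := 1 | iter idx=1: | shift := 4 | iter idx=2: | shift := 16 | shift := -16 | result -1536
compute2: total := -3 | (!(((step - total) - (step + total)) > (step - base))): false | base := 3 | shift := 1 | shift := 3 | iter idx=2: | shift := 9 | shift := -9 | result -486
verdict: not equivalent; witness: base=-4, step=1


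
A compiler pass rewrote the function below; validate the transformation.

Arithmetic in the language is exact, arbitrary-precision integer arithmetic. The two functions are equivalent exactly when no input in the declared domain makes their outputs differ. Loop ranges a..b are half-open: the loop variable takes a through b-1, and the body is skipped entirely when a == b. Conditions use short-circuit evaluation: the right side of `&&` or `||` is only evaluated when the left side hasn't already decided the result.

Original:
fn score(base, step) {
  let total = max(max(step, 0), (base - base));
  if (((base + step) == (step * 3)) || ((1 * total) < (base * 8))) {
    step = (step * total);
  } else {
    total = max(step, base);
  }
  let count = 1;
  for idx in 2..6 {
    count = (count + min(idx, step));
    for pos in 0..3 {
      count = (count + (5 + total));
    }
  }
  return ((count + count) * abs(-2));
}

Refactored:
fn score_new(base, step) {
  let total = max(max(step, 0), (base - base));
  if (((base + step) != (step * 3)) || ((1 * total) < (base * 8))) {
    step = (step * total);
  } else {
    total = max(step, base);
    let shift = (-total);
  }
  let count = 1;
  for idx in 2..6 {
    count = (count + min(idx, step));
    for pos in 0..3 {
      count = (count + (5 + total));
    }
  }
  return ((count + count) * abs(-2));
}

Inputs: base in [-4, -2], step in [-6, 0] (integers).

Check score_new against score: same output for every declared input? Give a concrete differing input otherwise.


Not equivalent: base=-4, step=-6 separates them (-44 vs 244).
score: total = 0; (((base + step) == (step * 3)) || ((1 * total) < (base * 8))) -> false; total = -4; count = 1; [idx=2]; count = -5; [pos=0]; count = -4; [pos=1]; count = -3; [pos=2]; count = -2; [idx=3]; count = -8; [pos=0]; count = -7; [pos=1]; count = -6; [pos=2]; count = -5; [idx=4]; count = -11; [pos=0]; count = -10; [pos=1]; count = -9; [pos=2]; count = -8; [idx=5]; count = -14; [pos=0]; count = -13; [pos=1]; count = -12; [pos=2]; count = -11; return -44
score_new: total = 0; (((base + step) != (step * 3)) || ((1 * total) < (base * 8))) -> true; step = 0; count = 1; [idx=2]; count = 1; [pos=0]; count = 6; [pos=1]; count = 11; [pos=2]; count = 16; [idx=3]; count = 16; [pos=0]; count = 21; [pos=1]; count = 26; [pos=2]; count = 31; [idx=4]; count = 31; [pos=0]; count = 36; [pos=1]; count = 41; [pos=2]; count = 46; [idx=5]; count = 46; [pos=0]; count = 51; [pos=1]; count = 56; [pos=2]; count = 61; return 244
verdict: not equivalent; witness: base=-4, step=-6


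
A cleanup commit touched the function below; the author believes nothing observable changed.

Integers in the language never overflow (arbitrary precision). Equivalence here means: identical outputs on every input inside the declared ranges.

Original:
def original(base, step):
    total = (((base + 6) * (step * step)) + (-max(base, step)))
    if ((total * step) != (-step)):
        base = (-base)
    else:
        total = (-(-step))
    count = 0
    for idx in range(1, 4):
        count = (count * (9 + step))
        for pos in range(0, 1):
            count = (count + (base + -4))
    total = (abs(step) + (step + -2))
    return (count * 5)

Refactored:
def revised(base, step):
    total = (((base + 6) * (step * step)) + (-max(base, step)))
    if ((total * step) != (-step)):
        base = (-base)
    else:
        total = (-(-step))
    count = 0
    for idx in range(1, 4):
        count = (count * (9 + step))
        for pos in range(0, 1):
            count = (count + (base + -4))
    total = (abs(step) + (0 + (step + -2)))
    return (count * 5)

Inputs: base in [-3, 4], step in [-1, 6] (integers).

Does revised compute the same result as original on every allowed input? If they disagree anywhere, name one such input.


Equivalent — the differences include arithmetic usage differs; constant usage differs, yet no declared input distinguishes the two.
As a probe, take base=-2, step=1: original runs total becomes 3; next ((total * step) != (-step)) evaluates to true; next base becomes 2; next count becomes 0; next at idx=1:; next count becomes 0; next at pos=0:; next count becomes -2; next at idx=2:; next count becomes -20; next at pos=0:; next count becomes -22; next at idx=3:; next count becomes -220; next at pos=0:; next count becomes -222; next total becomes 0; next final value -1110; revised runs total becomes 3; next ((total * step) != (-step)) evaluates to true; next base becomes 2; next count becomes 0; next at idx=1:; next count becomes 0; next at pos=0:; next count becomes -2; next at idx=2:; next count becomes -20; next at pos=0:; next count becomes -22; next at idx=3:; next count becomes -220; next at pos=0:; next count becomes -222; next total becomes 0; next final value -1110; both end at -1110.
An exhaustive pass over the 64 declared inputs shows identical outputs.
verdict: equivalent


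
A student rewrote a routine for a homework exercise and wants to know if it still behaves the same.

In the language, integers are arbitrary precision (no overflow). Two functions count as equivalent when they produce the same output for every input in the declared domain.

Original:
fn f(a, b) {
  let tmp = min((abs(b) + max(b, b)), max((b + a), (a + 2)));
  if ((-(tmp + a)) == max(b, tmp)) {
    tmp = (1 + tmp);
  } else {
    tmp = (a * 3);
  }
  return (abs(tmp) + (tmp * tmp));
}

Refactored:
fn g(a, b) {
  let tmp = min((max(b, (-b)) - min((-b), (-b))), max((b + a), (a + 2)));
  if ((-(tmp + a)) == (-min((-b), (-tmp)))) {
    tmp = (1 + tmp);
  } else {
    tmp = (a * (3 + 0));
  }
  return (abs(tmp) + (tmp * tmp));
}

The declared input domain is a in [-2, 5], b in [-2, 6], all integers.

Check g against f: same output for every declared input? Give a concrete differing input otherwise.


The two are interchangeable: arithmetic usage differs; constant usage differs; min/max/abs usage differs, and every declared input agrees.
As a probe, take a=1, b=2: f runs tmp becomes 3; next ((-(tmp + a)) == max(b, tmp)) evaluates to false; next tmp becomes 3; next final value 12; g runs tmp becomes 3; next ((-(tmp + a)) == (-min((-b), (-tmp)))) evaluates to false; next tmp becomes 3; next final value 12; both end at 12.
An exhaustive pass over the 72 declared inputs shows identical outputs.
verdict: equivalent


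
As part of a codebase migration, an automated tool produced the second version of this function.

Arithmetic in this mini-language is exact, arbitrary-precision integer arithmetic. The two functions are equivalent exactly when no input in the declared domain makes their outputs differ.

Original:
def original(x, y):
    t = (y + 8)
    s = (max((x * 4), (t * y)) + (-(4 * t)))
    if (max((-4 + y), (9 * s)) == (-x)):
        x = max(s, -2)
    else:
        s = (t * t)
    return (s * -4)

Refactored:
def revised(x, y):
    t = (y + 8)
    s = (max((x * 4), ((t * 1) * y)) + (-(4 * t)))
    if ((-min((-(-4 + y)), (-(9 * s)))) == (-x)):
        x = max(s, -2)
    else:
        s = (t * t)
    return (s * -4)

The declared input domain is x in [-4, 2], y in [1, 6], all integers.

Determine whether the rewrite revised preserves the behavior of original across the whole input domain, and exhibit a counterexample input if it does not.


Comparing the listings, the differences include: arithmetic usage differs; min/max/abs usage differs; constant usage differs.
One worked example (x=0, y=1) — original: t = 9; s = -27; (max((-4 + y), (9 * s)) == (-x)) -> false; s = 81; return -324; revised: t = 9; s = -27; ((-min((-(-4 + y)), (-(9 * s)))) == (-x)) -> false; s = 81; return -324; agreement on -324.
Sweeping the whole domain (42 inputs) finds no disagreement.
verdict: equivalent


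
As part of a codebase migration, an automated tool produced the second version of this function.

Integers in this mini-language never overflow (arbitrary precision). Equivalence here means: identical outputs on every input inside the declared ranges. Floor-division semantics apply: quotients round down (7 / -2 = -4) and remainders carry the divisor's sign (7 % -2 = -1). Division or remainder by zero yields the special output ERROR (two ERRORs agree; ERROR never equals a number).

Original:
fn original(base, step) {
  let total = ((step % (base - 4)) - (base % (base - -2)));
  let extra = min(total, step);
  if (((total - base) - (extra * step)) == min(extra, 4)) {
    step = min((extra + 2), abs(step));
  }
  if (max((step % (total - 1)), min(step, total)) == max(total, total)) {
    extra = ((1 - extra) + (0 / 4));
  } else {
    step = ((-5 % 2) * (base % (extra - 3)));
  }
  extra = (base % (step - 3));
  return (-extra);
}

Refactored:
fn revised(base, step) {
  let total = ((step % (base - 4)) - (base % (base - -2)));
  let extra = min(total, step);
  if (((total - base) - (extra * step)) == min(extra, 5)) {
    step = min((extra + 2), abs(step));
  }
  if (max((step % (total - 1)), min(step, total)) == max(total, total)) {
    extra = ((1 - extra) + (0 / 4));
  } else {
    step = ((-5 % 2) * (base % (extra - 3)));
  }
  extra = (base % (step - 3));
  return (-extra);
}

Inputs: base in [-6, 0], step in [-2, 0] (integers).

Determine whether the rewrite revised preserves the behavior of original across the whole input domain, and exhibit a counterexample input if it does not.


Although `4` became `5`, no input in the stated domain can expose it; all 21 inputs agree.
verdict: equivalent


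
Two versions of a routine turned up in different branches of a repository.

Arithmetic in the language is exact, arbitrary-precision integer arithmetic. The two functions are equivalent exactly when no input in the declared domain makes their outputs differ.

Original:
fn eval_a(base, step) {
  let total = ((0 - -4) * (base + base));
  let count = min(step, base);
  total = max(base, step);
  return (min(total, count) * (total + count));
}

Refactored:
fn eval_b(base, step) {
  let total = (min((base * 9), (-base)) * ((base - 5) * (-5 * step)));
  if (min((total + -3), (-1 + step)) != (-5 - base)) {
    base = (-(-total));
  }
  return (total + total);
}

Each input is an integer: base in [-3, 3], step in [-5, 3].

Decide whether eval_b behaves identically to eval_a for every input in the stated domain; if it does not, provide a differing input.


Consider the input base=-3, step=-5.
eval_a: total becomes -24; next count becomes -5; next total becomes -3; next final value 40
eval_b: total becomes 5400; next (min((total + -3), (-1 + step)) != (-5 - base)) evaluates to true; next base becomes 5400; next final value 10800
40 vs 10800 — the two versions disagree here.
verdict: not equivalent; witness: base=-3, step=-5


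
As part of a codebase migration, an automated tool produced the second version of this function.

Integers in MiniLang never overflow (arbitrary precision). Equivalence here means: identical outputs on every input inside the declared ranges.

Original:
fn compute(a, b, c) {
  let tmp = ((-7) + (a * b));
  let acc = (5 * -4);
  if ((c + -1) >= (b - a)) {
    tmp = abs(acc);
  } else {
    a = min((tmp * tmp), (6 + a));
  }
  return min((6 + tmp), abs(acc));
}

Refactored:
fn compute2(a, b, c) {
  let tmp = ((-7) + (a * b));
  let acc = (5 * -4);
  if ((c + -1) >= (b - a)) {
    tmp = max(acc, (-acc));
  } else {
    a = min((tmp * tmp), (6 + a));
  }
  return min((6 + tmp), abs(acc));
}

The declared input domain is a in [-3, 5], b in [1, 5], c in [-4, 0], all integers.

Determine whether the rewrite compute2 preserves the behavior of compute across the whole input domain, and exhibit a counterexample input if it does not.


Although min/max/abs usage differs, 225/225 inputs agree.
verdict: equivalent


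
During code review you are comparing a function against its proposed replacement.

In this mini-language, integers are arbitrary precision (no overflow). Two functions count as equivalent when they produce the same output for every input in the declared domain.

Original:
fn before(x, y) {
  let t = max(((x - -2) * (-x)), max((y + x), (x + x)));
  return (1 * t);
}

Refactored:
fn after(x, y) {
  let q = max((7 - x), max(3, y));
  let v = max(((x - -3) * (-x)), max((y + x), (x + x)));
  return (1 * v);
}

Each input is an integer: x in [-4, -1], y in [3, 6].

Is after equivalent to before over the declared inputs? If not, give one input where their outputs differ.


These are not equivalent — on x=-2, y=3 the outputs split (1 vs 2).
before: t = 1; return 1
after: q = 9; v = 2; return 2
verdict: not equivalent; witness: x=-2, y=3


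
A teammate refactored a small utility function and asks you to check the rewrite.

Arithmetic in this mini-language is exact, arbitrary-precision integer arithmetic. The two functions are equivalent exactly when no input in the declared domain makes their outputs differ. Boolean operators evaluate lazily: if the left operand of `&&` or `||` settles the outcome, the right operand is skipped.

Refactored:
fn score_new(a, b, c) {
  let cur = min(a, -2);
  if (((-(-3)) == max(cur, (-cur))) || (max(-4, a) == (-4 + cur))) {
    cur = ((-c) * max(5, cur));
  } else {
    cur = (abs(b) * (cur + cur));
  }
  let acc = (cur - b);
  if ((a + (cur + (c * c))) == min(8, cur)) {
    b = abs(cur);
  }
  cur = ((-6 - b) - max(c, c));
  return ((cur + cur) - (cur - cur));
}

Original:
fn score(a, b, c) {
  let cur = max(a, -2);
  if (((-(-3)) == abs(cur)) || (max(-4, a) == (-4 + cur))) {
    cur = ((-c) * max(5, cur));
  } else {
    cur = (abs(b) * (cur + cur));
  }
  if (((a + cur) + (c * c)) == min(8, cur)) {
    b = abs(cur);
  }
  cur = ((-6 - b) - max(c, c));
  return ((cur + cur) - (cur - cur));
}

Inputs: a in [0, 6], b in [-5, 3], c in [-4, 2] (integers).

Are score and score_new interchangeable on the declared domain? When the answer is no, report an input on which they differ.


Run the pair on a=0, b=-5, c=0.
score: cur = 0; (((-(-3)) == abs(cur)) || (max(-4, a) == (-4 + cur))) -> false; cur = 0; (((a + cur) + (c * c)) == min(8, cur)) -> true; b = 0; cur = -6; return -12
score_new: cur = -2; (((-(-3)) == max(cur, (-cur))) || (max(-4, a) == (-4 + cur))) -> false; cur = -20; acc = -15; ((a + (cur + (c * c))) == min(8, cur)) -> true; b = 20; cur = -26; return -52
-12 != -52, so the rewrite changes behavior.
verdict: not equivalent; witness: a=0, b=-5, c=0


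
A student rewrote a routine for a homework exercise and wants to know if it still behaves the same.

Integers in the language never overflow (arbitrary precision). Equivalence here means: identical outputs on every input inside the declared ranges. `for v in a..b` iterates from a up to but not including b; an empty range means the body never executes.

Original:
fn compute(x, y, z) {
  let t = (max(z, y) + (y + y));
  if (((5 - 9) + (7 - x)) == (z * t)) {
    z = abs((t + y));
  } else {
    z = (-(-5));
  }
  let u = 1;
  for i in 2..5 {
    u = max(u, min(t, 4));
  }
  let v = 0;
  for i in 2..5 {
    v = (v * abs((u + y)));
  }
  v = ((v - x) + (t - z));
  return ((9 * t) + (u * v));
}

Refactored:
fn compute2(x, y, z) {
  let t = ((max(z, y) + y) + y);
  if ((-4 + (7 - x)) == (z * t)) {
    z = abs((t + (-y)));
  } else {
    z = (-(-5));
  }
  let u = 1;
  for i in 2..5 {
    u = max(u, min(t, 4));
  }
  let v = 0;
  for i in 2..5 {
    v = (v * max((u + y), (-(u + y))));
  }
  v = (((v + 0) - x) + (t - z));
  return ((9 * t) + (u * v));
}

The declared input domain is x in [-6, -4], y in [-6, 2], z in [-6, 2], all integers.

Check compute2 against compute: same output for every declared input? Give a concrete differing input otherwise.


There is a counterexample at x=-6, y=-4, z=-1: -97 on one side, -89 on the other.
compute: t = -9; (((5 - 9) + (7 - x)) == (z * t)) -> true; z = 13; u = 1; [i=2]; u = 1; [i=3]; u = 1; [i=4]; u = 1; v = 0; [i=2]; v = 0; [i=3]; v = 0; [i=4]; v = 0; v = -16; return -97
compute2: t = -9; ((-4 + (7 - x)) == (z * t)) -> true; z = 5; u = 1; [i=2]; u = 1; [i=3]; u = 1; [i=4]; u = 1; v = 0; [i=2]; v = 0; [i=3]; v = 0; [i=4]; v = 0; v = -8; return -89
verdict: not equivalent; witness: x=-6, y=-4, z=-1


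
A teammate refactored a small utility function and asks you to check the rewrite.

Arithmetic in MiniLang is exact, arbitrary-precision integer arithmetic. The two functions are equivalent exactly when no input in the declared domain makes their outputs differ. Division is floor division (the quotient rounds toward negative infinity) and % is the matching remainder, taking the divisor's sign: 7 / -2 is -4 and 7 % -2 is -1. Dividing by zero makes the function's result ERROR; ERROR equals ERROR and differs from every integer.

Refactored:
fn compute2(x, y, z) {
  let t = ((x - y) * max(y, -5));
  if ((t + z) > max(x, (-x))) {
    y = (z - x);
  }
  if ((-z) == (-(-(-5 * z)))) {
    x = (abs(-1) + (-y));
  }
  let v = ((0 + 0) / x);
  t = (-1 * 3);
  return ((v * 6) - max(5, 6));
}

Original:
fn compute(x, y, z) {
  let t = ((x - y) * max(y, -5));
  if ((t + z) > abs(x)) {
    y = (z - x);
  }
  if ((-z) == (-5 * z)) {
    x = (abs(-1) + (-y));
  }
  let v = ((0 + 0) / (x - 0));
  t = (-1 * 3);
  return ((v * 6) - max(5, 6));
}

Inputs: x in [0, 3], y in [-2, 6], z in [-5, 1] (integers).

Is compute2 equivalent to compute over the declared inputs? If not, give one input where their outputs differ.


Comparing the listings, the differences include: min/max/abs usage differs, and constant usage differs, and arithmetic usage differs.
As a probe, take x=0, y=6, z=-5: compute runs t = -36; ((t + z) > abs(x)) -> false; ((-z) == (-5 * z)) -> false; division by zero -> ERROR; compute2 runs t = -36; ((t + z) > max(x, (-x))) -> false; ((-z) == (-(-(-5 * z)))) -> false; division by zero -> ERROR; both end at ERROR.
Sweeping the whole domain (252 inputs) finds no disagreement.
verdict: equivalent


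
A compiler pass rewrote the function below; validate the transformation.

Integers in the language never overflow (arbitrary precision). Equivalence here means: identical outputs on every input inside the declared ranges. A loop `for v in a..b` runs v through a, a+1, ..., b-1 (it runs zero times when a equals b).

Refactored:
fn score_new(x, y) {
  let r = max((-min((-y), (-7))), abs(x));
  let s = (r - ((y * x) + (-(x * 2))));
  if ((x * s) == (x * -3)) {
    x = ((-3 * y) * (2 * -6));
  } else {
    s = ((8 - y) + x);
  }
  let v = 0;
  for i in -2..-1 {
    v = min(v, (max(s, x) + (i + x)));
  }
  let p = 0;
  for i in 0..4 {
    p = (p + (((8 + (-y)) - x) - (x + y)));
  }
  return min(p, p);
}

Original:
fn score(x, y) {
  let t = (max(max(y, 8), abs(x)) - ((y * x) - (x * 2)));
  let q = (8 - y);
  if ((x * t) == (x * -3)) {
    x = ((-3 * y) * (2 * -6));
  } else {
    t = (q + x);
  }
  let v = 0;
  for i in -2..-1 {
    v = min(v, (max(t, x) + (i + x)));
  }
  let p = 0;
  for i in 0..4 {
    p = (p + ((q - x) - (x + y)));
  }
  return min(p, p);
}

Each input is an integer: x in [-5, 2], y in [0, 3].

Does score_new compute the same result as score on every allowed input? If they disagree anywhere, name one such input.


There is a counterexample at x=-5, y=0: 72 on one side, 32 on the other.
score: t becomes -2; next q becomes 8; next ((x * t) == (x * -3)) evaluates to false; next t becomes 3; next v becomes 0; next at i=-2:; next v becomes -4; next p becomes 0; next at i=0:; next p becomes 18; next at i=1:; next p becomes 36; next at i=2:; next p becomes 54; next at i=3:; next p becomes 72; next final value 72
score_new: r becomes 7; next s becomes -3; next ((x * s) == (x * -3)) evaluates to true; next x becomes 0; next v becomes 0; next at i=-2:; next v becomes -2; next p becomes 0; next at i=0:; next p becomes 8; next at i=1:; next p becomes 16; next at i=2:; next p becomes 24; next at i=3:; next p becomes 32; next final value 32
verdict: not equivalent; witness: x=-5, y=0
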